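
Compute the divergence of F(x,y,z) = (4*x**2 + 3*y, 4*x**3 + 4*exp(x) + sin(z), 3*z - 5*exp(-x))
8*x + 3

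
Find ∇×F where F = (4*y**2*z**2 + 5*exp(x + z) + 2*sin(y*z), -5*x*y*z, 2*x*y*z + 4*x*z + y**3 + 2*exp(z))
(5*x*y + 2*x*z + 3*y**2, 8*y**2*z - 2*y*z + 2*y*cos(y*z) - 4*z + 5*exp(x + z), -z*(8*y*z + 5*y + 2*cos(y*z)))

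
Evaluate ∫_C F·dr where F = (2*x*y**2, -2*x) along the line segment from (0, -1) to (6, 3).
108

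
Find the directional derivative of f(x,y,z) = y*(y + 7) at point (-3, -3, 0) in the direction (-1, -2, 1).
-sqrt(6)/3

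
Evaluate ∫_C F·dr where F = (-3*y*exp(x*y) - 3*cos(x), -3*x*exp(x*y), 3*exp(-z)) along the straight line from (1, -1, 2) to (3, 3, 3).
3*((-exp(9) - sin(3) + sin(1))*exp(3) - 1 + E + exp(2))*exp(-3)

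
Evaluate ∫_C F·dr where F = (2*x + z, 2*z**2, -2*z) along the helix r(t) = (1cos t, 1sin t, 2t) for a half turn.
2*pi*(-9 - 2*pi)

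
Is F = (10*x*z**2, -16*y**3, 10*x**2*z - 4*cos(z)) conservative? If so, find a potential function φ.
Yes, F is conservative. φ = 5*x**2*z**2 - 4*y**4 - 4*sin(z)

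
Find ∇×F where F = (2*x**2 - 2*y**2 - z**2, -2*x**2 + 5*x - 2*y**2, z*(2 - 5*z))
(0, -2*z, -4*x + 4*y + 5)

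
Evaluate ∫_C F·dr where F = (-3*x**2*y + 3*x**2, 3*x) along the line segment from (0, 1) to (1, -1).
-3/2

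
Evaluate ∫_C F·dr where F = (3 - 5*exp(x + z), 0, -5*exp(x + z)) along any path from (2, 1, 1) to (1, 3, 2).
-3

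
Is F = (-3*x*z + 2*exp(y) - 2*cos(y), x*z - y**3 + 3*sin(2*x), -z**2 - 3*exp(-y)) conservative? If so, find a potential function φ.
No, ∇×F = (-x + 3*exp(-y), -3*x, z - 2*exp(y) - 2*sin(y) + 6*cos(2*x)) ≠ 0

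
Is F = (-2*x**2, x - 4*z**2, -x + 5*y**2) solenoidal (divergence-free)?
No, ∇·F = -4*x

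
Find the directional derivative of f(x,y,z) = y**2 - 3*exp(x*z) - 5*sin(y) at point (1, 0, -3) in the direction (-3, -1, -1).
sqrt(11)*(-24 + 5*exp(3))*exp(-3)/11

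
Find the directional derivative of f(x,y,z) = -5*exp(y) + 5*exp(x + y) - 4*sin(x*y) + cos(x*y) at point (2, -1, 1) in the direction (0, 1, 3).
sqrt(10)*(sin(2) - 4*cos(2) + 5*sinh(1))/5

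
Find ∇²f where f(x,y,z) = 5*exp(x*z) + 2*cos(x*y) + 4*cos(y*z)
5*x**2*exp(x*z) - 2*x**2*cos(x*y) - 2*y**2*cos(x*y) - 4*y**2*cos(y*z) + 5*z**2*exp(x*z) - 4*z**2*cos(y*z)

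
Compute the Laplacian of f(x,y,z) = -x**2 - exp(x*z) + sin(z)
-x**2*exp(x*z) - z**2*exp(x*z) - sin(z) - 2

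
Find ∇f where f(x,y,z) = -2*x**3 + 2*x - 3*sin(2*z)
(2 - 6*x**2, 0, -6*cos(2*z))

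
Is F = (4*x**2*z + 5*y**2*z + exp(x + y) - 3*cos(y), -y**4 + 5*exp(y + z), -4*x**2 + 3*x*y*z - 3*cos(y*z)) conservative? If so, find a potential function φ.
No, ∇×F = (3*x*z + 3*z*sin(y*z) - 5*exp(y + z), 4*x**2 + 8*x + 5*y**2 - 3*y*z, -10*y*z - exp(x + y) - 3*sin(y)) ≠ 0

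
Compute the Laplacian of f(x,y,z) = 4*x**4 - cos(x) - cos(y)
48*x**2 + cos(x) + cos(y)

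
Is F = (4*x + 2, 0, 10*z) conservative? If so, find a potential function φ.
Yes, F is conservative. φ = 2*x**2 + 2*x + 5*z**2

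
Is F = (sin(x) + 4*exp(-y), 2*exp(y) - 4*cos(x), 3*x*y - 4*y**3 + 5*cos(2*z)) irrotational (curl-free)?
No, ∇×F = (3*x - 12*y**2, -3*y, 4*sin(x) + 4*exp(-y))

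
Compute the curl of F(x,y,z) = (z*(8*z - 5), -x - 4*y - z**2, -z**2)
(2*z, 16*z - 5, -1)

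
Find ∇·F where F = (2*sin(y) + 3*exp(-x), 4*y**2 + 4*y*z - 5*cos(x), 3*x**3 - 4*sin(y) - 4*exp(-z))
8*y + 4*z + 4*exp(-z) - 3*exp(-x)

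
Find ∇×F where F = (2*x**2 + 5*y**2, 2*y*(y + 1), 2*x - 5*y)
(-5, -2, -10*y)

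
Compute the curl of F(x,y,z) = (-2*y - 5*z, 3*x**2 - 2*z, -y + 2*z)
(1, -5, 6*x + 2)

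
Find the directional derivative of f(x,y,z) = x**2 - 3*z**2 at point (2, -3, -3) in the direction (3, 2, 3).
3*sqrt(22)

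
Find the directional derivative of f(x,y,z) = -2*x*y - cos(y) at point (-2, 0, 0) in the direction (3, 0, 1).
0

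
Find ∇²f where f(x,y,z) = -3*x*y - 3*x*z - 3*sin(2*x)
12*sin(2*x)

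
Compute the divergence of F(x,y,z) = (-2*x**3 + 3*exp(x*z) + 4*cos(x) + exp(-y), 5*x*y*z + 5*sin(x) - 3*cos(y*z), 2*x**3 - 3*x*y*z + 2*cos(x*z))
-6*x**2 - 3*x*y + 5*x*z - 2*x*sin(x*z) + 3*z*exp(x*z) + 3*z*sin(y*z) - 4*sin(x)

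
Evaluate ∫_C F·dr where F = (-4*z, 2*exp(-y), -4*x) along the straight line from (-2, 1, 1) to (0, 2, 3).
-8 - 2*exp(-2) + 2*exp(-1)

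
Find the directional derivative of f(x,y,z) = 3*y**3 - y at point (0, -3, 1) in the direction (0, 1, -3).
8*sqrt(10)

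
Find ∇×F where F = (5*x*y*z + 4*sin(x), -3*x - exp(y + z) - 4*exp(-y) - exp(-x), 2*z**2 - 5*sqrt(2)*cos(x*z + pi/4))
(exp(y + z), 5*x*y - 5*sqrt(2)*z*sin(x*z + pi/4), -5*x*z - 3 + exp(-x))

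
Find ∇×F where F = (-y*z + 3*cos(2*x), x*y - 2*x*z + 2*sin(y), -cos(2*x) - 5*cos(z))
(2*x, -y - 2*sin(2*x), y - z)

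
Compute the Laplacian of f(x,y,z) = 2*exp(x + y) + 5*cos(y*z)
-5*y**2*cos(y*z) - 5*z**2*cos(y*z) + 4*exp(x + y)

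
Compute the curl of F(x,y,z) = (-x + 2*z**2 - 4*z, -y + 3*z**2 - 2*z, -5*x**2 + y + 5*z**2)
(3 - 6*z, 10*x + 4*z - 4, 0)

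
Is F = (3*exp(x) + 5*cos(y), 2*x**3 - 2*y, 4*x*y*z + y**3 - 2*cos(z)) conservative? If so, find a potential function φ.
No, ∇×F = (4*x*z + 3*y**2, -4*y*z, 6*x**2 + 5*sin(y)) ≠ 0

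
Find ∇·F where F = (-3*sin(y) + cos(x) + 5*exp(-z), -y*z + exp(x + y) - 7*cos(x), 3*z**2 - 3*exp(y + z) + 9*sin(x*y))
5*z + exp(x + y) - 3*exp(y + z) - sin(x)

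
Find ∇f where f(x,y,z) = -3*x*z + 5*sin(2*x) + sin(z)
(-3*z + 10*cos(2*x), 0, -3*x + cos(z))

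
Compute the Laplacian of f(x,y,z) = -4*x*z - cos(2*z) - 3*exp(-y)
4*cos(2*z) - 3*exp(-y)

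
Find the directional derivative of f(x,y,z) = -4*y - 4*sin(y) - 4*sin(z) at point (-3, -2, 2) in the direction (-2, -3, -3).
6*sqrt(22)*(2*cos(2) + 1)/11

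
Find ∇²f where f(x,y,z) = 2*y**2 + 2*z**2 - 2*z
8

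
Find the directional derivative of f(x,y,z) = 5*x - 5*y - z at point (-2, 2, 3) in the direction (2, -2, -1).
7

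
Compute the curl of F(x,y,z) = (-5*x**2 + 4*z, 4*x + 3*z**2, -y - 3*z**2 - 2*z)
(-6*z - 1, 4, 4)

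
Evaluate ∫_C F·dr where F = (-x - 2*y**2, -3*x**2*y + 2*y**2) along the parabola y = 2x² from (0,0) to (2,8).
482/15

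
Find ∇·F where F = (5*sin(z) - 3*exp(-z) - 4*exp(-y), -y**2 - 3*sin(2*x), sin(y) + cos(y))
-2*y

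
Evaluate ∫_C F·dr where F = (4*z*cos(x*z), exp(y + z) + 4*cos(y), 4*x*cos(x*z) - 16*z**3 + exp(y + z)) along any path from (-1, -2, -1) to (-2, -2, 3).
-320 - 4*sin(1) - exp(-3) - 4*sin(6) + E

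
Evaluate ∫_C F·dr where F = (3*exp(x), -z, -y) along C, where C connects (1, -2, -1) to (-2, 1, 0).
-3*E + 3*exp(-2) + 2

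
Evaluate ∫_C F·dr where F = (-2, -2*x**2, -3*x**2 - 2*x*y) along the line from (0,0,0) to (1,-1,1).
-5/3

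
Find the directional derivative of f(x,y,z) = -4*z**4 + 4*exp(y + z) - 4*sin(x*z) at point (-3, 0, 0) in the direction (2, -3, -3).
-30*sqrt(22)/11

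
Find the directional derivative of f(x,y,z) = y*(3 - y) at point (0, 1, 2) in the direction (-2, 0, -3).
0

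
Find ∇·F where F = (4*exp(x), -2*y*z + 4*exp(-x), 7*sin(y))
-2*z + 4*exp(x)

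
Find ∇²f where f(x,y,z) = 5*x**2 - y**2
8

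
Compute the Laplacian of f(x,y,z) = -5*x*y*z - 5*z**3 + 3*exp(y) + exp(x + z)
-30*z + 3*exp(y) + 2*exp(x + z)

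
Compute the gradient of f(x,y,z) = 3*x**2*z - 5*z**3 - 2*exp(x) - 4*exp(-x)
(6*x*z - 2*exp(x) + 4*exp(-x), 0, 3*x**2 - 15*z**2)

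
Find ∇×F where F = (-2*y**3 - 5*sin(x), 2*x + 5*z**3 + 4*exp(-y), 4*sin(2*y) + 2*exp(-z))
(-15*z**2 + 8*cos(2*y), 0, 6*y**2 + 2)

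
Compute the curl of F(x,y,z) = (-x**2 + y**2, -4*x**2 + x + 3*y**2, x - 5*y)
(-5, -1, -8*x - 2*y + 1)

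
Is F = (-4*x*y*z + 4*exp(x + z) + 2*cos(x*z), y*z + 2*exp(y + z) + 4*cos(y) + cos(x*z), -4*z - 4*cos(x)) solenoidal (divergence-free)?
No, ∇·F = -4*y*z - 2*z*sin(x*z) + z + 4*exp(x + z) + 2*exp(y + z) - 4*sin(y) - 4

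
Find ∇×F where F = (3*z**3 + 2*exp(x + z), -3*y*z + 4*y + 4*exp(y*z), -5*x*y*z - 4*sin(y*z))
(-5*x*z - 4*y*exp(y*z) + 3*y - 4*z*cos(y*z), 5*y*z + 9*z**2 + 2*exp(x + z), 0)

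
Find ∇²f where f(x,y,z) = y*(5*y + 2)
10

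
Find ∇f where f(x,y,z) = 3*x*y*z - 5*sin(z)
(3*y*z, 3*x*z, 3*x*y - 5*cos(z))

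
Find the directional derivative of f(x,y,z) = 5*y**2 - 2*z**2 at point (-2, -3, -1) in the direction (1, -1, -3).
18*sqrt(11)/11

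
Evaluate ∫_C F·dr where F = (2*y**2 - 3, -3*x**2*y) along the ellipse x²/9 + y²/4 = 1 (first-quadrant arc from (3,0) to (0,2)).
-34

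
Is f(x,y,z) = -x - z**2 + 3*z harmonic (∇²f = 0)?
No, ∇²f = -2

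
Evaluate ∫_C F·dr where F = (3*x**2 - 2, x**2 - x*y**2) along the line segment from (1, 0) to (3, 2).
24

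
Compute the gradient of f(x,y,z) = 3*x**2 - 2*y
(6*x, -2, 0)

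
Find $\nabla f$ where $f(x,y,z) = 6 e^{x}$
(6*exp(x), 0, 0)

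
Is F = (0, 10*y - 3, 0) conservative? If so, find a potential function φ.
Yes, F is conservative. φ = y*(5*y - 3)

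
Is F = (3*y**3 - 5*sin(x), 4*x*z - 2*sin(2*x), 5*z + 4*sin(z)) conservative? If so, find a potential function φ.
No, ∇×F = (-4*x, 0, -9*y**2 + 4*z - 4*cos(2*x)) ≠ 0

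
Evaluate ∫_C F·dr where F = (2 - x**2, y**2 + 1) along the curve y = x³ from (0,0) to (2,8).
180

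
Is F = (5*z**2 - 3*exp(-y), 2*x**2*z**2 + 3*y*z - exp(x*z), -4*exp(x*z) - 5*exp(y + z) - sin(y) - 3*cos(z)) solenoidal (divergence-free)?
No, ∇·F = -4*x*exp(x*z) + 3*z - 5*exp(y + z) + 3*sin(z)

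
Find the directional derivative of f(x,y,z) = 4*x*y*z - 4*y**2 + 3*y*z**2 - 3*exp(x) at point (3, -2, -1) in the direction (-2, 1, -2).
5 + 2*exp(3)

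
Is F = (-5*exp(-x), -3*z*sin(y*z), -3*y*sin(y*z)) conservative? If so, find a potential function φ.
Yes, F is conservative. φ = 3*cos(y*z) + 5*exp(-x)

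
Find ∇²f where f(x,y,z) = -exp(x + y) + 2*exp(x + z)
-2*exp(x + y) + 4*exp(x + z)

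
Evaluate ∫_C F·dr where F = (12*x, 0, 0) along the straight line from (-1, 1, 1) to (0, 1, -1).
-6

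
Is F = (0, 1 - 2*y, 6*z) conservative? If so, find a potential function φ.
Yes, F is conservative. φ = -y**2 + y + 3*z**2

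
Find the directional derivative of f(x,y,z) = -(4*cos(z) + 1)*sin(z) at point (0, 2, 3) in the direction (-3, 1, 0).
0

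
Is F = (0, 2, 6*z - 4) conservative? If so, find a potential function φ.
Yes, F is conservative. φ = 2*y + 3*z**2 - 4*z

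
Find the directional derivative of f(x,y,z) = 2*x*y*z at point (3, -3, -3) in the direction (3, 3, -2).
18*sqrt(22)/11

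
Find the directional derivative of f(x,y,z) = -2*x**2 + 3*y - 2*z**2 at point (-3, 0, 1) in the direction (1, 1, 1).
11*sqrt(3)/3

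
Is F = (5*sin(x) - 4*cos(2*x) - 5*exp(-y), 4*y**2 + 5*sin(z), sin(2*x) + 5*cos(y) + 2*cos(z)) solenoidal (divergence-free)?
No, ∇·F = 8*y + 8*sin(2*x) - 2*sin(z) + 5*cos(x)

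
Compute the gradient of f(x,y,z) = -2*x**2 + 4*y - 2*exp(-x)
(-4*x + 2*exp(-x), 4, 0)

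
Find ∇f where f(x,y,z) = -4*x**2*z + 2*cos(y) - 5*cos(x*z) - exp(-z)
(z*(-8*x + 5*sin(x*z)), -2*sin(y), -4*x**2 + 5*x*sin(x*z) + exp(-z))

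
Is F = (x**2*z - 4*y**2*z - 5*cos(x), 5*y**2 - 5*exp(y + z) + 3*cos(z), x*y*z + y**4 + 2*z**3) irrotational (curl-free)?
No, ∇×F = (x*z + 4*y**3 + 5*exp(y + z) + 3*sin(z), x**2 - 4*y**2 - y*z, 8*y*z)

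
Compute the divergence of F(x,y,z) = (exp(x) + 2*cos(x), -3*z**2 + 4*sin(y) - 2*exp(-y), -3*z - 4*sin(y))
exp(x) - 2*sin(x) + 4*cos(y) - 3 + 2*exp(-y)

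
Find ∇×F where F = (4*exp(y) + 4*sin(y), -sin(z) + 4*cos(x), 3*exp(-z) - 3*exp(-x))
(cos(z), -3*exp(-x), -4*exp(y) - 4*sin(x) - 4*cos(y))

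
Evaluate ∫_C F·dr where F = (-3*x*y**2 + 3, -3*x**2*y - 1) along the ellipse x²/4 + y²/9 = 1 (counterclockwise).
0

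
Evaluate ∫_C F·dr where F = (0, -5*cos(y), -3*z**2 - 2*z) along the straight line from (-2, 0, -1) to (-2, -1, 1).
-2 + 5*sin(1)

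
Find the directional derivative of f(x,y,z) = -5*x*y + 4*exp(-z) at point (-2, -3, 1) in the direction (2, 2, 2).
sqrt(3)*(-4 + 25*E)*exp(-1)/3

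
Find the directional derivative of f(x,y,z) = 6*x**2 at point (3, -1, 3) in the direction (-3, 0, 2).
-108*sqrt(13)/13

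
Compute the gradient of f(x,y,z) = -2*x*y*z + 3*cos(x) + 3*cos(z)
(-2*y*z - 3*sin(x), -2*x*z, -2*x*y - 3*sin(z))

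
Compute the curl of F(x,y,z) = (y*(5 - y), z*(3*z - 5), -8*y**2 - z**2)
(-16*y - 6*z + 5, 0, 2*y - 5)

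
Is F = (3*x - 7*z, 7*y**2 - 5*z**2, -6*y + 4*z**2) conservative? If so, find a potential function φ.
No, ∇×F = (10*z - 6, -7, 0) ≠ 0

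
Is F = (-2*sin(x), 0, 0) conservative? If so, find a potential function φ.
Yes, F is conservative. φ = 2*cos(x)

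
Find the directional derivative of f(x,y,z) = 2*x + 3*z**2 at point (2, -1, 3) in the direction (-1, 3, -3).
-56*sqrt(19)/19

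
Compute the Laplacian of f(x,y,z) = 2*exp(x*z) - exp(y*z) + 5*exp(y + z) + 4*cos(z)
2*x**2*exp(x*z) - y**2*exp(y*z) + 2*z**2*exp(x*z) - z**2*exp(y*z) + 10*exp(y + z) - 4*cos(z)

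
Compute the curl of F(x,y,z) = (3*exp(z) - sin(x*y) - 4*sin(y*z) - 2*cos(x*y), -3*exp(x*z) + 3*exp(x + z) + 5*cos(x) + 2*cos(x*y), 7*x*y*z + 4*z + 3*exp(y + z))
(7*x*z + 3*x*exp(x*z) - 3*exp(x + z) + 3*exp(y + z), -7*y*z - 4*y*cos(y*z) + 3*exp(z), -2*x*sin(x*y) + x*cos(x*y) - 2*y*sin(x*y) - 3*z*exp(x*z) + 4*z*cos(y*z) + 3*exp(x + z) - 5*sin(x))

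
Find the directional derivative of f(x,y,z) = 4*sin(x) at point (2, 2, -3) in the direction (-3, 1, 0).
-6*sqrt(10)*cos(2)/5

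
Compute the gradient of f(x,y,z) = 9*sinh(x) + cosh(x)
(sinh(x) + 9*cosh(x), 0, 0)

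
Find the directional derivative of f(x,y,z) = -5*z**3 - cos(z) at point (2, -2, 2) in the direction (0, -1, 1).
sqrt(2)*(-60 + sin(2))/2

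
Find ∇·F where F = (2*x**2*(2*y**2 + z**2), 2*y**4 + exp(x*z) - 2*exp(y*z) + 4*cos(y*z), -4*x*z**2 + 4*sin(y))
-8*x*z + 4*x*(2*y**2 + z**2) + 8*y**3 - 2*z*exp(y*z) - 4*z*sin(y*z)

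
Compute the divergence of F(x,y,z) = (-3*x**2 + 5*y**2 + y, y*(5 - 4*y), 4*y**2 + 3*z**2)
-6*x - 8*y + 6*z + 5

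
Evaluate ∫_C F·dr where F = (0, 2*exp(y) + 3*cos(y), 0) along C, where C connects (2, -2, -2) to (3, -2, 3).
0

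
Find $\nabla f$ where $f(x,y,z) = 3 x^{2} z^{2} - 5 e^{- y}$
(6*x*z**2, 5*exp(-y), 6*x**2*z)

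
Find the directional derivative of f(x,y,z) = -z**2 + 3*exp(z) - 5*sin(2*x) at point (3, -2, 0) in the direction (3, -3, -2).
-3*sqrt(22)*(1 + 5*cos(6))/11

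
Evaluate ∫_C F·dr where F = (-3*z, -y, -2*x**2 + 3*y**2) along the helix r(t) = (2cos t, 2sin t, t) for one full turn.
-8*pi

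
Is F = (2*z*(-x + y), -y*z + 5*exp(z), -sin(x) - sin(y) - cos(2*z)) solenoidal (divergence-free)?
No, ∇·F = -3*z + 2*sin(2*z)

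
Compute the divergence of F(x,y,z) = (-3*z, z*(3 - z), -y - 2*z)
-2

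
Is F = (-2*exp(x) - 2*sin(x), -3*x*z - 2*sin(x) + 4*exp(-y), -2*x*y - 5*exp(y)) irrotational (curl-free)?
No, ∇×F = (x - 5*exp(y), 2*y, -3*z - 2*cos(x))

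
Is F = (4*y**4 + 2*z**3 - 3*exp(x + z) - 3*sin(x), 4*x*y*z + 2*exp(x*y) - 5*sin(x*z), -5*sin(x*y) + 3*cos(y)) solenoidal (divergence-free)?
No, ∇·F = 4*x*z + 2*x*exp(x*y) - 3*exp(x + z) - 3*cos(x)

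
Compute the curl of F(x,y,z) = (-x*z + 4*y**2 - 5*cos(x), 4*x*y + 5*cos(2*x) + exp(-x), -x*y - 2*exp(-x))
(-x, -x + y - 2*exp(-x), -4*y - 10*sin(2*x) - exp(-x))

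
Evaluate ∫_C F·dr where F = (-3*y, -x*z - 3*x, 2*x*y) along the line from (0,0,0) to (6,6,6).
-36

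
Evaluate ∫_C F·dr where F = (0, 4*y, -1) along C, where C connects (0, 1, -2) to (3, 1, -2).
0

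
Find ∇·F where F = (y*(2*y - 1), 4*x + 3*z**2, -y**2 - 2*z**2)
-4*z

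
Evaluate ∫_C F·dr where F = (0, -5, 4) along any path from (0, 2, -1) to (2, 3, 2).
7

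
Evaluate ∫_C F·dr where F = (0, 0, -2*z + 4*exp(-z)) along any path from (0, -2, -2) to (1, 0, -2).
0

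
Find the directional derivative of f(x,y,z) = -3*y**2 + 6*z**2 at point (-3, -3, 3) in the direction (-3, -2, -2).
-108*sqrt(17)/17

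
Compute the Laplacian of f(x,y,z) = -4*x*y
0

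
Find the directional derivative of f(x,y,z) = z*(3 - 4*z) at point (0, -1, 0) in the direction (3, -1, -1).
-3*sqrt(11)/11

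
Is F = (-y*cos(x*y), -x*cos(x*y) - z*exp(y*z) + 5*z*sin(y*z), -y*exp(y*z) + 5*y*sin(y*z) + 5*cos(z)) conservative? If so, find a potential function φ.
Yes, F is conservative. φ = -exp(y*z) + 5*sin(z) - sin(x*y) - 5*cos(y*z)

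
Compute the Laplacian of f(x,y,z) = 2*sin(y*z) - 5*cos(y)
-2*y**2*sin(y*z) - 2*z**2*sin(y*z) + 5*cos(y)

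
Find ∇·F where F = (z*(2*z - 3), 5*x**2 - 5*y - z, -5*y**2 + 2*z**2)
4*z - 5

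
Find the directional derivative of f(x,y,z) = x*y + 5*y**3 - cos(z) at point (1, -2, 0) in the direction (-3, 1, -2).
67*sqrt(14)/14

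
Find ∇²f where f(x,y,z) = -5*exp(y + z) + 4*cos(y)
-10*exp(y + z) - 4*cos(y)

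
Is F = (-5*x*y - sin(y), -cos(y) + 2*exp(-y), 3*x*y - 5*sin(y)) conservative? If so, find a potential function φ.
No, ∇×F = (3*x - 5*cos(y), -3*y, 5*x + cos(y)) ≠ 0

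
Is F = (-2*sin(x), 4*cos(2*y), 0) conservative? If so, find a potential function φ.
Yes, F is conservative. φ = 2*sin(2*y) + 2*cos(x)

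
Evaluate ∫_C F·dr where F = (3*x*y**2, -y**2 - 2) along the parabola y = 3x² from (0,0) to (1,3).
-21/2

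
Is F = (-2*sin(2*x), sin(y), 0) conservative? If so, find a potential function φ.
Yes, F is conservative. φ = cos(2*x) - cos(y)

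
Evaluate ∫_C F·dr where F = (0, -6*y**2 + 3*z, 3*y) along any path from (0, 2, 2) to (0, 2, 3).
6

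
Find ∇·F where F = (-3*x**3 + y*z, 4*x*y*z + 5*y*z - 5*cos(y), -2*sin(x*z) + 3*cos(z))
-9*x**2 + 4*x*z - 2*x*cos(x*z) + 5*z + 5*sin(y) - 3*sin(z)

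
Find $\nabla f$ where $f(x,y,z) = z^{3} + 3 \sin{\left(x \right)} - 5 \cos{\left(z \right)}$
(3*cos(x), 0, 3*z**2 + 5*sin(z))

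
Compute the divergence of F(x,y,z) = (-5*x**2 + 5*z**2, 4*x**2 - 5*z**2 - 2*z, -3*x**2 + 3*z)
3 - 10*x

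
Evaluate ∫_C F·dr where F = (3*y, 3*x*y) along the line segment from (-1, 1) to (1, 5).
26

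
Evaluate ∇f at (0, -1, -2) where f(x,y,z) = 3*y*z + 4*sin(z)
(0, -6, -3 + 4*cos(2))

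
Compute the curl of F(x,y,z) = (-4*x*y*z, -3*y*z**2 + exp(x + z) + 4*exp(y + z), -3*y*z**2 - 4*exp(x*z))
(6*y*z - 3*z**2 - exp(x + z) - 4*exp(y + z), -4*x*y + 4*z*exp(x*z), 4*x*z + exp(x + z))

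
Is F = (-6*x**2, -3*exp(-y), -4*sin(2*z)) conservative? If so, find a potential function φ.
Yes, F is conservative. φ = -2*x**3 + 2*cos(2*z) + 3*exp(-y)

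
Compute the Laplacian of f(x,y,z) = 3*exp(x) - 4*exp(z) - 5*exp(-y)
3*exp(x) - 4*exp(z) - 5*exp(-y)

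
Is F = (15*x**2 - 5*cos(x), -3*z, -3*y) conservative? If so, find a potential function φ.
Yes, F is conservative. φ = 5*x**3 - 3*y*z - 5*sin(x)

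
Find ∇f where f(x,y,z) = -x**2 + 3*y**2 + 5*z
(-2*x, 6*y, 5)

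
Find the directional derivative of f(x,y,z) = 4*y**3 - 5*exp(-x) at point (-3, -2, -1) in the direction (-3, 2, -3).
3*sqrt(22)*(32 - 5*exp(3))/22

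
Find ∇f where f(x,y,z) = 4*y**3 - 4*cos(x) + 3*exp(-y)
(4*sin(x), 12*y**2 - 3*exp(-y), 0)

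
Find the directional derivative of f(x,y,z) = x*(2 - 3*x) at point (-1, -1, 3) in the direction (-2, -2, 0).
-4*sqrt(2)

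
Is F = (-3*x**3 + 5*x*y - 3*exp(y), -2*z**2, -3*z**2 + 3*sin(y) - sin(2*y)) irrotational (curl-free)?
No, ∇×F = (4*z + 3*cos(y) - 2*cos(2*y), 0, -5*x + 3*exp(y))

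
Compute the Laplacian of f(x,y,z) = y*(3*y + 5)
6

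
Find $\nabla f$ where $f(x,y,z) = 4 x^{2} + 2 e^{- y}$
(8*x, -2*exp(-y), 0)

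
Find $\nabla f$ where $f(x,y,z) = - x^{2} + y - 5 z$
(-2*x, 1, -5)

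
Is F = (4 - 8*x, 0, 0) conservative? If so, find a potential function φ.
Yes, F is conservative. φ = 4*x*(1 - x)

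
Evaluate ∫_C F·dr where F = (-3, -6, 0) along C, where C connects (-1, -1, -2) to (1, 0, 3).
-12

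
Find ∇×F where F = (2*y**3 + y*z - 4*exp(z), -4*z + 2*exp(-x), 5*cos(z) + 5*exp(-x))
(4, y - 4*exp(z) + 5*exp(-x), -6*y**2 - z - 2*exp(-x))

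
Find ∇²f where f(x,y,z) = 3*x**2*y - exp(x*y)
-x**2*exp(x*y) - y*(y*exp(x*y) - 6)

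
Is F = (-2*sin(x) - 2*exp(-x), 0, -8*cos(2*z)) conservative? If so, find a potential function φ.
Yes, F is conservative. φ = -4*sin(2*z) + 2*cos(x) + 2*exp(-x)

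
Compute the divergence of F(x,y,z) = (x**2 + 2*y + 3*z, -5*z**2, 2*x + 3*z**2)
2*x + 6*z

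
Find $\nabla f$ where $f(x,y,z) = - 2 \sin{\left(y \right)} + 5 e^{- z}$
(0, -2*cos(y), -5*exp(-z))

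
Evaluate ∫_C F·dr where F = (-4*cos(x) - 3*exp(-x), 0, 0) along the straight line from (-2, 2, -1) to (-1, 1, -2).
-3*exp(2) - 4*sin(2) + 4*sin(1) + 3*E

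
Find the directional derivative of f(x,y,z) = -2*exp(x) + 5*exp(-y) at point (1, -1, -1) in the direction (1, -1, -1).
sqrt(3)*E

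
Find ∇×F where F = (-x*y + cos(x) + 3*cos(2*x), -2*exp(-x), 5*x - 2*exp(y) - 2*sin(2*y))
(-2*exp(y) - 4*cos(2*y), -5, x + 2*exp(-x))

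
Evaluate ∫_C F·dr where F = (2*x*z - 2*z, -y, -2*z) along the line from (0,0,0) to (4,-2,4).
26/3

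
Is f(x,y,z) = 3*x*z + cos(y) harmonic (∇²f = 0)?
No, ∇²f = -cos(y)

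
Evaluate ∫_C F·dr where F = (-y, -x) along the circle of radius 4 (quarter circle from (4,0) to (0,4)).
0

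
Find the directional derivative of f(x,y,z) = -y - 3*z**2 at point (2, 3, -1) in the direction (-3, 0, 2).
12*sqrt(13)/13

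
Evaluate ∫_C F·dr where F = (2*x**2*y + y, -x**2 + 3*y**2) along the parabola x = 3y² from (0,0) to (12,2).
67944/35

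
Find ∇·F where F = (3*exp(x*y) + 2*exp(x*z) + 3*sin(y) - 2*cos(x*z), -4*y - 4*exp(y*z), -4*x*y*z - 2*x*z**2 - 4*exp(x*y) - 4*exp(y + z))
-4*x*y - 4*x*z + 3*y*exp(x*y) + 2*z*exp(x*z) - 4*z*exp(y*z) + 2*z*sin(x*z) - 4*exp(y + z) - 4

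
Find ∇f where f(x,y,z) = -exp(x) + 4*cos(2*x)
(-exp(x) - 8*sin(2*x), 0, 0)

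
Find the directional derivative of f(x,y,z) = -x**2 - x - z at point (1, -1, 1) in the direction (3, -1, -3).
-6*sqrt(19)/19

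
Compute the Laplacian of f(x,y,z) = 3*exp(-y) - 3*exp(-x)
3*exp(-y) - 3*exp(-x)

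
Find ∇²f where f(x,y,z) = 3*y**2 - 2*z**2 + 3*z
2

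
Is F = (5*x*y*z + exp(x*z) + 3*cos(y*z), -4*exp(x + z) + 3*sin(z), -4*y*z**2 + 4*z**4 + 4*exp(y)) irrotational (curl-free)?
No, ∇×F = (-4*z**2 + 4*exp(y) + 4*exp(x + z) - 3*cos(z), 5*x*y + x*exp(x*z) - 3*y*sin(y*z), -5*x*z + 3*z*sin(y*z) - 4*exp(x + z))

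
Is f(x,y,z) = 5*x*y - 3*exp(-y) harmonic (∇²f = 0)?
No, ∇²f = -3*exp(-y)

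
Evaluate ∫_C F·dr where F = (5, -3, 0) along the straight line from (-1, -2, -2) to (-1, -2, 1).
0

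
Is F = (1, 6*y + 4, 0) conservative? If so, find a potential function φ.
Yes, F is conservative. φ = x + 3*y**2 + 4*y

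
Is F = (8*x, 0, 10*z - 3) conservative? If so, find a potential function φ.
Yes, F is conservative. φ = 4*x**2 + 5*z**2 - 3*z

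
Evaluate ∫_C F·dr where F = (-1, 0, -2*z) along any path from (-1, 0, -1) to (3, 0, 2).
-7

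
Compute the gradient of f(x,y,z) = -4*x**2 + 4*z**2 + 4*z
(-8*x, 0, 8*z + 4)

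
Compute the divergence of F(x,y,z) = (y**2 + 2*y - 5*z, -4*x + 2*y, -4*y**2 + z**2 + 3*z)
2*z + 5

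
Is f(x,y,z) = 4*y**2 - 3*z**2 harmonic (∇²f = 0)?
No, ∇²f = 2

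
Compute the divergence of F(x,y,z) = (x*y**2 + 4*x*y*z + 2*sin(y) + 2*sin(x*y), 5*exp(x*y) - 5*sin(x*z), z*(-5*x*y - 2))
-5*x*y + 5*x*exp(x*y) + y**2 + 4*y*z + 2*y*cos(x*y) - 2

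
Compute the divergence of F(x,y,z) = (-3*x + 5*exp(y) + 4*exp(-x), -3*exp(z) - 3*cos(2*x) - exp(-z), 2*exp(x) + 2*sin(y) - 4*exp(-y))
-3 - 4*exp(-x)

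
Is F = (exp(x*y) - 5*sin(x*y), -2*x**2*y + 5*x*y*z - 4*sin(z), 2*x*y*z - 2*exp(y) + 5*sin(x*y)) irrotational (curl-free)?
No, ∇×F = (-5*x*y + 2*x*z + 5*x*cos(x*y) - 2*exp(y) + 4*cos(z), -y*(2*z + 5*cos(x*y)), -4*x*y - x*exp(x*y) + 5*x*cos(x*y) + 5*y*z)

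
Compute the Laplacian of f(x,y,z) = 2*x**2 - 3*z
4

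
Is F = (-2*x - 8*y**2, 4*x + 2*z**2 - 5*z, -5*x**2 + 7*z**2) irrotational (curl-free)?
No, ∇×F = (5 - 4*z, 10*x, 16*y + 4)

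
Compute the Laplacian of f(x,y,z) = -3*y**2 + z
-6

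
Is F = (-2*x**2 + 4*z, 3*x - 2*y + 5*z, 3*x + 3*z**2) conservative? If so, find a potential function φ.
No, ∇×F = (-5, 1, 3) ≠ 0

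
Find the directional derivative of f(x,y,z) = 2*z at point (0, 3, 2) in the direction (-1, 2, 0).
0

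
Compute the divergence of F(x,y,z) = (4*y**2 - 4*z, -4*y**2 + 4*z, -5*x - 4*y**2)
-8*y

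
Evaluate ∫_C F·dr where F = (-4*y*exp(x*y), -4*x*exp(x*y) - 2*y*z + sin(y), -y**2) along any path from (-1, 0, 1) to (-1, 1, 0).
-4*exp(-1) - cos(1) + 5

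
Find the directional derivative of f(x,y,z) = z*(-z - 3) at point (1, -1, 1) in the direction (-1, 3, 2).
-5*sqrt(14)/7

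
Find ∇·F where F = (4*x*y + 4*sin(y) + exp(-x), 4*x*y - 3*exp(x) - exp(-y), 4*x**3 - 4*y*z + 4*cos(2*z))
4*x - 8*sin(2*z) + exp(-y) - exp(-x)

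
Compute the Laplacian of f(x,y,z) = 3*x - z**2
-2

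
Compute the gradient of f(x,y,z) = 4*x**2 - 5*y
(8*x, -5, 0)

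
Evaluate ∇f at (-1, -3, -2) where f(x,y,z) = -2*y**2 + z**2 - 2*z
(0, 12, -6)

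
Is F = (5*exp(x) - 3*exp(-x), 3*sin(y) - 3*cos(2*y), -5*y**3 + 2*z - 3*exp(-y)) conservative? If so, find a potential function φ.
No, ∇×F = (-15*y**2 + 3*exp(-y), 0, 0) ≠ 0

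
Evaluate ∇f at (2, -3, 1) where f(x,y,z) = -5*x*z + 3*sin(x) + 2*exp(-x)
(-5 + 3*cos(2) - 2*exp(-2), 0, -10)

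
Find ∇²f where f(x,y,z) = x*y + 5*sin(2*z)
-20*sin(2*z)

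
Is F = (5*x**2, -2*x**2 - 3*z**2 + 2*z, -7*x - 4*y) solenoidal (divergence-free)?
No, ∇·F = 10*x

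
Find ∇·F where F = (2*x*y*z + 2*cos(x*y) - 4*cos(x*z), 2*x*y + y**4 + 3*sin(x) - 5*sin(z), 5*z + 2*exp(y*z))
2*x + 4*y**3 + 2*y*z + 2*y*exp(y*z) - 2*y*sin(x*y) + 4*z*sin(x*z) + 5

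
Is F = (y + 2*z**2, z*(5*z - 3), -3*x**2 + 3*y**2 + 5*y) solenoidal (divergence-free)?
Yes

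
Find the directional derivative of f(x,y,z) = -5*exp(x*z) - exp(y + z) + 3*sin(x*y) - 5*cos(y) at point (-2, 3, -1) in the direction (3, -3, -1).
3*sqrt(19)*(-5*sin(3) + 15*cos(6) + 3*exp(2))/19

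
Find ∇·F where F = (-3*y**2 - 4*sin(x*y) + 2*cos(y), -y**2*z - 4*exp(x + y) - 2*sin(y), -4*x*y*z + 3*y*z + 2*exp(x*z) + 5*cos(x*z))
-4*x*y + 2*x*exp(x*z) - 5*x*sin(x*z) - 2*y*z - 4*y*cos(x*y) + 3*y - 4*exp(x + y) - 2*cos(y)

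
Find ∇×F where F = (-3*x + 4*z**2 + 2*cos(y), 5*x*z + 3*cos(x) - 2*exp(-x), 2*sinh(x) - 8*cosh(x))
(-5*x, 8*z + 8*sinh(x) - 2*cosh(x), 5*z - 3*sin(x) + 2*sin(y) + 2*exp(-x))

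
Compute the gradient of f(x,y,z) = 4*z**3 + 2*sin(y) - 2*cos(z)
(0, 2*cos(y), 12*z**2 + 2*sin(z))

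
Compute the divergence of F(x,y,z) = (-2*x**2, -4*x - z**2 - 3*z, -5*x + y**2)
-4*x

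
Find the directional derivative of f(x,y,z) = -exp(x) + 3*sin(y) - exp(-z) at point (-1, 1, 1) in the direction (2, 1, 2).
cos(1)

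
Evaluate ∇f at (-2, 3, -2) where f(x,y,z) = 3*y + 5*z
(0, 3, 5)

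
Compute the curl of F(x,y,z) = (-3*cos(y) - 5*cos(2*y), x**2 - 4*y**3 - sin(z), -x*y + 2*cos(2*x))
(-x + cos(z), y + 4*sin(2*x), 2*x - 3*sin(y) - 10*sin(2*y))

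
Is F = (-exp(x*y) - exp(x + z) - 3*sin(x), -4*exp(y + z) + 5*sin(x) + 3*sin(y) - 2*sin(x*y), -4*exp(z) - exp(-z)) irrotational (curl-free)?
No, ∇×F = (4*exp(y + z), -exp(x + z), x*exp(x*y) - 2*y*cos(x*y) + 5*cos(x))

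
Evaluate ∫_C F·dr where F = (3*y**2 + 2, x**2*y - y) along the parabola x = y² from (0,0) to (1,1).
19/6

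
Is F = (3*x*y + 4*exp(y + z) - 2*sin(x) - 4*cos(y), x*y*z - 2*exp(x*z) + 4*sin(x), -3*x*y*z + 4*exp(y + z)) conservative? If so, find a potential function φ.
No, ∇×F = (-x*y - 3*x*z + 2*x*exp(x*z) + 4*exp(y + z), 3*y*z + 4*exp(y + z), -3*x + y*z - 2*z*exp(x*z) - 4*exp(y + z) - 4*sin(y) + 4*cos(x)) ≠ 0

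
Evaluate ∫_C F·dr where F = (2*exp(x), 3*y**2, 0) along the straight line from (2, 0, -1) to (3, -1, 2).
-2*exp(2) - 1 + 2*exp(3)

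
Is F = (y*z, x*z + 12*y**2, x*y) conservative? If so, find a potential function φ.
Yes, F is conservative. φ = y*(x*z + 4*y**2)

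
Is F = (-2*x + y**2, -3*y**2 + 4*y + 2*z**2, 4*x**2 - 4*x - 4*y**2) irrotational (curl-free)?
No, ∇×F = (-8*y - 4*z, 4 - 8*x, -2*y)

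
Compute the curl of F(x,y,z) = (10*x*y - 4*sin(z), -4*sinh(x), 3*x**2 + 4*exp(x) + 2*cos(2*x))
(0, -6*x - 4*exp(x) + 4*sin(2*x) - 4*cos(z), -10*x - 4*cosh(x))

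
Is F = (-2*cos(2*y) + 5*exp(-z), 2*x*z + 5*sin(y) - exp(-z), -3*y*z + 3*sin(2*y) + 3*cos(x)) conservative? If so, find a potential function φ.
No, ∇×F = (-2*x - 3*z + 6*cos(2*y) - exp(-z), 3*sin(x) - 5*exp(-z), 2*z - 4*sin(2*y)) ≠ 0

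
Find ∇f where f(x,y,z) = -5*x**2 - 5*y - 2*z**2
(-10*x, -5, -4*z)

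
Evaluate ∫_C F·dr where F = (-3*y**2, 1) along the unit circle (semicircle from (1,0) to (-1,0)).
4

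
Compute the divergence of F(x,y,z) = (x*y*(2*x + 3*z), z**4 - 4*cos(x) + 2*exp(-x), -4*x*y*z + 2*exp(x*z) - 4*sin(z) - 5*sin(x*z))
2*x*exp(x*z) - 5*x*cos(x*z) + 3*y*z - 4*cos(z)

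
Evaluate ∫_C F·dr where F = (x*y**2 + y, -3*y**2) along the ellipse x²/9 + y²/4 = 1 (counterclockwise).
-6*pi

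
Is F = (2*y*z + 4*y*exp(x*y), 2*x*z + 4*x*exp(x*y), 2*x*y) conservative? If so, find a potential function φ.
Yes, F is conservative. φ = 2*x*y*z + 4*exp(x*y)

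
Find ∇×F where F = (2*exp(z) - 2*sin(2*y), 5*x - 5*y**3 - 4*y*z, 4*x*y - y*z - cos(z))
(4*x + 4*y - z, -4*y + 2*exp(z), 4*cos(2*y) + 5)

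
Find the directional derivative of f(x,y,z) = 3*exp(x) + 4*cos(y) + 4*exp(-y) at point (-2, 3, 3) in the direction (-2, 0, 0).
-3*exp(-2)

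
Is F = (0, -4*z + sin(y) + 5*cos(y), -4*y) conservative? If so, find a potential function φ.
Yes, F is conservative. φ = -4*y*z + 5*sin(y) - cos(y)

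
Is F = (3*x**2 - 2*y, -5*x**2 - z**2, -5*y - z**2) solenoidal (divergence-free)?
No, ∇·F = 6*x - 2*z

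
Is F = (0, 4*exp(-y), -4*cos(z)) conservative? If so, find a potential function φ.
Yes, F is conservative. φ = -4*sin(z) - 4*exp(-y)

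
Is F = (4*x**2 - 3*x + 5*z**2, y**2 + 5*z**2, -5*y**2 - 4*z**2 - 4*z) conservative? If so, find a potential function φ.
No, ∇×F = (-10*y - 10*z, 10*z, 0) ≠ 0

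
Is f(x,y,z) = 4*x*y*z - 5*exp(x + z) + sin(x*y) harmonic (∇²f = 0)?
No, ∇²f = -x**2*sin(x*y) - y**2*sin(x*y) - 10*exp(x + z)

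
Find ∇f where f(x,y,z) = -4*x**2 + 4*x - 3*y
(4 - 8*x, -3, 0)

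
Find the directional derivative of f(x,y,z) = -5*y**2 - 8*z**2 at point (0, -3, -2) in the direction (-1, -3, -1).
-122*sqrt(11)/11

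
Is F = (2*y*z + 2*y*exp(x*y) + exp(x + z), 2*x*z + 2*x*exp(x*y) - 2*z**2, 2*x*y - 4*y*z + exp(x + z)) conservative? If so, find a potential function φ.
Yes, F is conservative. φ = 2*x*y*z - 2*y*z**2 + 2*exp(x*y) + exp(x + z)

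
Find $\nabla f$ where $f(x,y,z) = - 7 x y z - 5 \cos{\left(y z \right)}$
(-7*y*z, z*(-7*x + 5*sin(y*z)), y*(-7*x + 5*sin(y*z)))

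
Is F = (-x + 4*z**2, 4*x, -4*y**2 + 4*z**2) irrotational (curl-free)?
No, ∇×F = (-8*y, 8*z, 4)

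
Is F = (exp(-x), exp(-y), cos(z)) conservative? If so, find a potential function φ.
Yes, F is conservative. φ = sin(z) - exp(-y) - exp(-x)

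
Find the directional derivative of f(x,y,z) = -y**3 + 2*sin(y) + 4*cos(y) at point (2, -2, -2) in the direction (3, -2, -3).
2*sqrt(22)*(-2*sin(2) - cos(2) + 6)/11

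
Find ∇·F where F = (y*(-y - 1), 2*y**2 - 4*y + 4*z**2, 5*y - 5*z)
4*y - 9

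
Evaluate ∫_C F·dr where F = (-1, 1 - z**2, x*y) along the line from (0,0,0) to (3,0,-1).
-3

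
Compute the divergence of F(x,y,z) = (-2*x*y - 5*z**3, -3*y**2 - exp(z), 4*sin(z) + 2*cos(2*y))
-8*y + 4*cos(z)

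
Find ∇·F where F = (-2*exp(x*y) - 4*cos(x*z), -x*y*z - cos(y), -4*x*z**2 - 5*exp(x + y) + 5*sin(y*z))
-9*x*z - 2*y*exp(x*y) + 5*y*cos(y*z) + 4*z*sin(x*z) + sin(y)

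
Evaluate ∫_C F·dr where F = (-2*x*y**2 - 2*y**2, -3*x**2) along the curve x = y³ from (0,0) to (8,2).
-9984/35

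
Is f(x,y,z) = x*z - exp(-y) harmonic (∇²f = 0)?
No, ∇²f = -exp(-y)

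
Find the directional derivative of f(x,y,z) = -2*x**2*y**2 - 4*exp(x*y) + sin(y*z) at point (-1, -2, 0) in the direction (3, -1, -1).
2*sqrt(11)*(21 + 10*exp(2))/11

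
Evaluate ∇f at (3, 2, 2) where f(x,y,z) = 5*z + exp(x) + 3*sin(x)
(3*cos(3) + exp(3), 0, 5)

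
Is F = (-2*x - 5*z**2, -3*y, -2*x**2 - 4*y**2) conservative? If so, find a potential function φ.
No, ∇×F = (-8*y, 4*x - 10*z, 0) ≠ 0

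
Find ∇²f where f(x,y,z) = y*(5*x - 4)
0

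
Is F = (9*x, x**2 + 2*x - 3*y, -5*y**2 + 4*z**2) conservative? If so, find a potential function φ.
No, ∇×F = (-10*y, 0, 2*x + 2) ≠ 0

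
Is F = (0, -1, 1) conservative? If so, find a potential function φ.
Yes, F is conservative. φ = -y + z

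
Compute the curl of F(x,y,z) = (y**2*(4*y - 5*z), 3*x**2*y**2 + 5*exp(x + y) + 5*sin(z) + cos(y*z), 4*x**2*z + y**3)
(3*y**2 + y*sin(y*z) - 5*cos(z), -8*x*z - 5*y**2, 6*x*y**2 - 12*y**2 + 10*y*z + 5*exp(x + y))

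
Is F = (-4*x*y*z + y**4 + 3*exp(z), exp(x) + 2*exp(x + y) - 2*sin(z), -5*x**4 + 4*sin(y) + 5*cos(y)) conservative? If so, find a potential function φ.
No, ∇×F = (-5*sin(y) + 4*cos(y) + 2*cos(z), 20*x**3 - 4*x*y + 3*exp(z), 4*x*z - 4*y**3 + exp(x) + 2*exp(x + y)) ≠ 0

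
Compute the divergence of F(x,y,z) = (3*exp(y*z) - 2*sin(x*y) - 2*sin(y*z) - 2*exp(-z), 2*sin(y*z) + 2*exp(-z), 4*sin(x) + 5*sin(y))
-2*y*cos(x*y) + 2*z*cos(y*z)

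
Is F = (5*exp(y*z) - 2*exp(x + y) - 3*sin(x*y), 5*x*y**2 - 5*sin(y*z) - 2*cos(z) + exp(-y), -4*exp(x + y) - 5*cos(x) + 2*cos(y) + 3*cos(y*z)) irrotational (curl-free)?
No, ∇×F = (5*y*cos(y*z) - 3*z*sin(y*z) - 4*exp(x + y) - 2*sin(y) - 2*sin(z), 5*y*exp(y*z) + 4*exp(x + y) - 5*sin(x), 3*x*cos(x*y) + 5*y**2 - 5*z*exp(y*z) + 2*exp(x + y))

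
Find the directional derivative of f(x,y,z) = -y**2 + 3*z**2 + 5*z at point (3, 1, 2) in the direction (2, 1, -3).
-53*sqrt(14)/14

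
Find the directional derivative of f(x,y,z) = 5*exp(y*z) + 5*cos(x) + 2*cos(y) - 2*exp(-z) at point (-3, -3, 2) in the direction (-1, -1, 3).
sqrt(11)*(-7*exp(6)*sin(3) - 55 + 6*exp(4))*exp(-6)/11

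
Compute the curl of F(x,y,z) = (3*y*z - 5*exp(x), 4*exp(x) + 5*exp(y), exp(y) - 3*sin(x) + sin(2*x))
(exp(y), 3*y + 3*cos(x) - 2*cos(2*x), -3*z + 4*exp(x))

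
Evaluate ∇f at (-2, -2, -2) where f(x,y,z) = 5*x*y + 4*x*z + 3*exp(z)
(-18, -10, -8 + 3*exp(-2))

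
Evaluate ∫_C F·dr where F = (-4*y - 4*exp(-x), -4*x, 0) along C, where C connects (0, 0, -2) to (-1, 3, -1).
8 + 4*E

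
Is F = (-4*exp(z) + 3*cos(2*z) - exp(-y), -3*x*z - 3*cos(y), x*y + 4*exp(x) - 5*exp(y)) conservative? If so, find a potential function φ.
No, ∇×F = (4*x - 5*exp(y), -y - 4*exp(x) - 4*exp(z) - 6*sin(2*z), -3*z - exp(-y)) ≠ 0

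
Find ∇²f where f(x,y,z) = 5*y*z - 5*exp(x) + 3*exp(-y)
-5*exp(x) + 3*exp(-y)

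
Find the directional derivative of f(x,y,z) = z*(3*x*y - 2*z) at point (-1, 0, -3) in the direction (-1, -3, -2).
-51*sqrt(14)/14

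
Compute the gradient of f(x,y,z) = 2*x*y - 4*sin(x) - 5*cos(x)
(2*y + 5*sin(x) - 4*cos(x), 2*x, 0)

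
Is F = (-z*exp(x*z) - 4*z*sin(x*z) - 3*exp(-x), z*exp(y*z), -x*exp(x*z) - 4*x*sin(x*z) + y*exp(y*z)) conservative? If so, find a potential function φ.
Yes, F is conservative. φ = -exp(x*z) + exp(y*z) + 4*cos(x*z) + 3*exp(-x)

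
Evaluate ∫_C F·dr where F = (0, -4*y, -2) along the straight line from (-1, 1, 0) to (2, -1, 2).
-4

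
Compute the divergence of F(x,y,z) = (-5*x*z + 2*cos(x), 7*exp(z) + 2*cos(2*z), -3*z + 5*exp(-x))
-5*z - 2*sin(x) - 3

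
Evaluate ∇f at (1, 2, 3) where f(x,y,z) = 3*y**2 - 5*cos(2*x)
(10*sin(2), 12, 0)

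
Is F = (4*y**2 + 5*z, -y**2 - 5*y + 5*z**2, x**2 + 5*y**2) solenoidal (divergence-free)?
No, ∇·F = -2*y - 5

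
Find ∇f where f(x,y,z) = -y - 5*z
(0, -1, -5)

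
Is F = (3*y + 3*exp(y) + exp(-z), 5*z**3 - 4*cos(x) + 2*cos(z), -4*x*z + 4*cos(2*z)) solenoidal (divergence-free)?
No, ∇·F = -4*x - 8*sin(2*z)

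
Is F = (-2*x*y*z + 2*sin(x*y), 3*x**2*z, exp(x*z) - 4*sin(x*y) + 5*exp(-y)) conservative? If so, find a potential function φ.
No, ∇×F = (-3*x**2 - 4*x*cos(x*y) - 5*exp(-y), -2*x*y + 4*y*cos(x*y) - z*exp(x*z), 2*x*(4*z - cos(x*y))) ≠ 0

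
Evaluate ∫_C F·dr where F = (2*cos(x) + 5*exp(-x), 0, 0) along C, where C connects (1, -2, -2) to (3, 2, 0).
-2*sin(1) - 5*exp(-3) + 2*sin(3) + 5*exp(-1)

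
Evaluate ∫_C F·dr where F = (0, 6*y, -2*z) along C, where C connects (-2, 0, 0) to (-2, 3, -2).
23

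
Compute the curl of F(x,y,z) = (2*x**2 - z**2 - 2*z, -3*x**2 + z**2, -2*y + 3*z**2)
(-2*z - 2, -2*z - 2, -6*x)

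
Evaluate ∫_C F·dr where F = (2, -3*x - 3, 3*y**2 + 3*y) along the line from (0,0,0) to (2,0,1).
4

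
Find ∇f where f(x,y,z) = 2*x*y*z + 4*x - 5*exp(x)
(2*y*z - 5*exp(x) + 4, 2*x*z, 2*x*y)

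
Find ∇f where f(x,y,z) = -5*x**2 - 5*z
(-10*x, 0, -5)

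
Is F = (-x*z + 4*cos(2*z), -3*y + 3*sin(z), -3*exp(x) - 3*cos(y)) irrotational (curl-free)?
No, ∇×F = (3*sin(y) - 3*cos(z), -x + 3*exp(x) - 8*sin(2*z), 0)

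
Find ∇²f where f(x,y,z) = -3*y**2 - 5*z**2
-16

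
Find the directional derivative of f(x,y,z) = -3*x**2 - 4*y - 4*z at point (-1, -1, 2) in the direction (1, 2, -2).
2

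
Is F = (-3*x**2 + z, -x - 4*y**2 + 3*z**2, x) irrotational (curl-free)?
No, ∇×F = (-6*z, 0, -1)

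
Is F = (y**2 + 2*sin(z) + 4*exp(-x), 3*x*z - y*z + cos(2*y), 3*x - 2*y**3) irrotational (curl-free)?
No, ∇×F = (-3*x - 6*y**2 + y, 2*cos(z) - 3, -2*y + 3*z)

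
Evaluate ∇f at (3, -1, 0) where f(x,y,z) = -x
(-1, 0, 0)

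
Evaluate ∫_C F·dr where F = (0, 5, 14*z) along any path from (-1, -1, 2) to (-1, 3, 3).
55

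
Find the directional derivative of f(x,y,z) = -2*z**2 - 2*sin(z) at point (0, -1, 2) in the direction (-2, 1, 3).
-3*sqrt(14)*(cos(2) + 4)/7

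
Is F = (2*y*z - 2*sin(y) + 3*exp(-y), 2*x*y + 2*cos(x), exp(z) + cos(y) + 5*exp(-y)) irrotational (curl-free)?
No, ∇×F = (-sin(y) - 5*exp(-y), 2*y, (2*(y - z - sin(x) + cos(y))*exp(y) + 3)*exp(-y))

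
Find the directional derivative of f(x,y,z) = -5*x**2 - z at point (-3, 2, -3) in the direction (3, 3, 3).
29*sqrt(3)/3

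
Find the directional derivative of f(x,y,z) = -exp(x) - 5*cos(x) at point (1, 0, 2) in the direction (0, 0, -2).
0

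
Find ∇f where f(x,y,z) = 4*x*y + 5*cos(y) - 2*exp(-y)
(4*y, 4*x - 5*sin(y) + 2*exp(-y), 0)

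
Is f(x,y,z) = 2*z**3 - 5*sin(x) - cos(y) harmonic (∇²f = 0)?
No, ∇²f = 12*z + 5*sin(x) + cos(y)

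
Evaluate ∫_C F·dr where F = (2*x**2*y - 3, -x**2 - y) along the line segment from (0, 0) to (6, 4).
358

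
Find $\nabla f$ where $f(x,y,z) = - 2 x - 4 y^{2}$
(-2, -8*y, 0)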